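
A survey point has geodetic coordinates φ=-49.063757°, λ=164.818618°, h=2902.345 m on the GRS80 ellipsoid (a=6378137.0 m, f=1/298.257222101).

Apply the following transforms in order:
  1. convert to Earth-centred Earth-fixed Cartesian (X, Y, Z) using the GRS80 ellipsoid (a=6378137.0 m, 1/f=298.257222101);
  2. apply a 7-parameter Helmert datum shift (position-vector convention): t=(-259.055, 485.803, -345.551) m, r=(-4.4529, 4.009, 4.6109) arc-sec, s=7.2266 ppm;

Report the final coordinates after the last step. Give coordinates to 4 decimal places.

start: φ=-49.063757°, λ=164.818618°, h=2902.345 m
→ ECEF (a=6378137.000, f=1/298.257222101): X=-4042794.1736, Y=1096992.3304, Z=-4797400.0604
→ Helmert 7p (PV): X=-4043200.2107, Y=1097292.1182, Z=-4797725.3856

X=-4043200.2107 m, Y=1097292.1182 m, Z=-4797725.3856 m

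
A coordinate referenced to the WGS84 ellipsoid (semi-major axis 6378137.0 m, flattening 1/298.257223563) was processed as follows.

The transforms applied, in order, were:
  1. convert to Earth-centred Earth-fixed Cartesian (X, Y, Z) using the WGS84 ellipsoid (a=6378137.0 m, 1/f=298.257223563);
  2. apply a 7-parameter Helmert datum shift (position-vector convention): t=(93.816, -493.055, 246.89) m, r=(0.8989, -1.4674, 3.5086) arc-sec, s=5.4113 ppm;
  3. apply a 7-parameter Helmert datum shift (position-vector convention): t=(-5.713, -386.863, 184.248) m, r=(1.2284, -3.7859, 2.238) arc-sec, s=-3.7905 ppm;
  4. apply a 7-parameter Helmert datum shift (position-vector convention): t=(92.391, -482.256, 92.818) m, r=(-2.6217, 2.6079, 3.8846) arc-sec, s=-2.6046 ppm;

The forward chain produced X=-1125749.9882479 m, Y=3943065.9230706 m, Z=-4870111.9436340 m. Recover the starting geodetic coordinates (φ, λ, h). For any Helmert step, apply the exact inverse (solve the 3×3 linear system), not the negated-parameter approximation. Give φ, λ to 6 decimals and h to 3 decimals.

φ=-50.085513°, λ=105.929427°, h=2241.538 m

start: X=-1125749.9882, Y=3943065.9231, Z=-4870111.9436 m
→ Helmert⁻¹: X=-1125709.4648, Y=3943641.5528, Z=-4870181.5544
→ Helmert⁻¹: X=-1125754.6194, Y=3944026.5749, Z=-4870387.0893
→ Helmert⁻¹: X=-1125809.8969, Y=3944496.2092, Z=-4870616.8038
→ geod (Bowring, a=6378137.000): φ=-50.08551300°, λ=105.92942700°, h=2241.5380 m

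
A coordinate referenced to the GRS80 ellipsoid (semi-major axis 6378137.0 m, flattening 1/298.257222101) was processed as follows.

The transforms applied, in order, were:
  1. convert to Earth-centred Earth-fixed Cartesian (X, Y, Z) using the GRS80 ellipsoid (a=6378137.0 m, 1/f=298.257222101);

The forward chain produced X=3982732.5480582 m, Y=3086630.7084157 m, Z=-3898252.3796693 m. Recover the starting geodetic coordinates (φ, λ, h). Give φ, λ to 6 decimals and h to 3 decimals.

start: X=3982732.5481, Y=3086630.7084, Z=-3898252.3797 m
→ geod (Bowring, a=6378137.000): φ=-37.91364700°, λ=37.77580100°, h=595.2860 m

φ=-37.913647°, λ=37.775801°, h=595.286 m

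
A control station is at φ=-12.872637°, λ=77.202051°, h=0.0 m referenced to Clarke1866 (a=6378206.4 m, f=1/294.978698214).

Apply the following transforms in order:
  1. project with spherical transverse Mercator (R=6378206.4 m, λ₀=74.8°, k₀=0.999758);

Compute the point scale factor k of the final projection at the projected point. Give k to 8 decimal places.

1.00059354

start: φ=-12.872637°, λ=77.202051°, h=0.000 m
→ into tm (λ₀=74.8°): φ=-12.87263700°, λ−λ₀=2.40205100°
scale k = 1.00059354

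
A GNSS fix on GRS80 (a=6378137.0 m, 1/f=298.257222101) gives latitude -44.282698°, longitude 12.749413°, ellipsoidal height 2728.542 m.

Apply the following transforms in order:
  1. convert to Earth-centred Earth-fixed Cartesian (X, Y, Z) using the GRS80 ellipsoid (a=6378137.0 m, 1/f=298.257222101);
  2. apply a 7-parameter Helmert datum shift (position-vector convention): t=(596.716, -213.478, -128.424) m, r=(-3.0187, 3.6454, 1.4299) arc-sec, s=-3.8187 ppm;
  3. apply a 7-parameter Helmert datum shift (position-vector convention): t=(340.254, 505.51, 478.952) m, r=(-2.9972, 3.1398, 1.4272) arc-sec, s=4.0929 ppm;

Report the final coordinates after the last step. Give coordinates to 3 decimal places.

X=4463519.683 m, Y=1009992.039 m, Z=-4432365.596 m

start: φ=-44.282698°, λ=12.749413°, h=2728.542 m
→ ECEF (a=6378137.000, f=1/298.257222101): X=4462741.2861, Y=1009767.1939, Z=-4432538.6482
→ Helmert 7p (PV): X=4463235.6224, Y=1009515.9268, Z=-4432743.7952
→ Helmert 7p (PV): X=4463519.6826, Y=1009992.0393, Z=-4432365.5956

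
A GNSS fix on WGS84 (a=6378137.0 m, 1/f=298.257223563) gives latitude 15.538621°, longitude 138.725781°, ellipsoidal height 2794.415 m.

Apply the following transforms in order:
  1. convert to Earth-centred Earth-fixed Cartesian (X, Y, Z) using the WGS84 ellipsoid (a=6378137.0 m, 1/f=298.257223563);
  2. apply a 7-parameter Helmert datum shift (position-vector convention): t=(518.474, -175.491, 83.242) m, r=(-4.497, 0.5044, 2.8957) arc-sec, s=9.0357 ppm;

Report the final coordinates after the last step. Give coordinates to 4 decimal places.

start: φ=15.538621°, λ=138.725781°, h=2794.415 m
→ ECEF (a=6378137.000, f=1/298.257223563): X=-4621488.2967, Y=4056393.6709, Z=1698343.7198
→ Helmert 7p (PV): X=-4621064.3751, Y=4056226.9795, Z=1698365.1704

X=-4621064.3751 m, Y=4056226.9795 m, Z=1698365.1704 m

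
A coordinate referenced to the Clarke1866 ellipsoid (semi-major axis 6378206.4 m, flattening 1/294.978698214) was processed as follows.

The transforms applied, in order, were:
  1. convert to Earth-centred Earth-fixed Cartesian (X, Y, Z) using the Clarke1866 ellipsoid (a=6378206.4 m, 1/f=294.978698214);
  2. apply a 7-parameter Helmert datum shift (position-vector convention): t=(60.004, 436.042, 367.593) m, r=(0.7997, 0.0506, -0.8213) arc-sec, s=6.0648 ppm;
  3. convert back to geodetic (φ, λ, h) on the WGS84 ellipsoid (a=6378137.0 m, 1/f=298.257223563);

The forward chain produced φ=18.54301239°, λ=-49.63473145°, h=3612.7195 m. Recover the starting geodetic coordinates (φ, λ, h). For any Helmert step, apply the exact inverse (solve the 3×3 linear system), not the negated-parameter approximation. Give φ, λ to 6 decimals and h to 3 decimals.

start: φ=18.543012°, λ=-49.634731°, h=3612.719 m
→ ECEF (a=6378137.000, f=1/298.257223563): X=3919944.7710, Y=-4611580.3409, Z=2016605.4046
→ Helmert⁻¹: X=3919878.8630, Y=-4611964.9869, Z=2016244.4261
→ geod (Bowring, a=6378206.400): φ=18.54049500°, λ=-49.63756500°, h=3689.9130 m

φ=18.540495°, λ=-49.637565°, h=3689.913 m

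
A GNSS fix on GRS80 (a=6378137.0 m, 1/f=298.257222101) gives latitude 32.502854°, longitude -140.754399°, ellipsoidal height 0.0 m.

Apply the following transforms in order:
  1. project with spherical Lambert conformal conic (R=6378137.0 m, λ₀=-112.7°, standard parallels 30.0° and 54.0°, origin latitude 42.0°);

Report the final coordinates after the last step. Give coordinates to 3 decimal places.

start: φ=32.502854°, λ=-140.754399°, h=0.000 m
→ lcc (R=6378137.0, λ₀=-112.7°): E=-2565810.3534, N=-611835.9449

E=-2565810.353 m, N=-611835.945 m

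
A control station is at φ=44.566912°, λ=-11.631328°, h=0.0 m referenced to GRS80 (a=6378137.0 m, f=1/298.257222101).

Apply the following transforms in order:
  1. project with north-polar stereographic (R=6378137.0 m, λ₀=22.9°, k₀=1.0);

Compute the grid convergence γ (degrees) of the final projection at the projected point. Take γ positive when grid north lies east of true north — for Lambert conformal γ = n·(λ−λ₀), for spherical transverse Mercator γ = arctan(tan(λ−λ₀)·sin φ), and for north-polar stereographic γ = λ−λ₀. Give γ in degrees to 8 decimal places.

-34.53132800

start: φ=44.566912°, λ=-11.631328°, h=0.000 m
→ into stereo (λ₀=22.9°): φ=44.56691200°, λ−λ₀=-34.53132800°
convergence γ = -34.53132800°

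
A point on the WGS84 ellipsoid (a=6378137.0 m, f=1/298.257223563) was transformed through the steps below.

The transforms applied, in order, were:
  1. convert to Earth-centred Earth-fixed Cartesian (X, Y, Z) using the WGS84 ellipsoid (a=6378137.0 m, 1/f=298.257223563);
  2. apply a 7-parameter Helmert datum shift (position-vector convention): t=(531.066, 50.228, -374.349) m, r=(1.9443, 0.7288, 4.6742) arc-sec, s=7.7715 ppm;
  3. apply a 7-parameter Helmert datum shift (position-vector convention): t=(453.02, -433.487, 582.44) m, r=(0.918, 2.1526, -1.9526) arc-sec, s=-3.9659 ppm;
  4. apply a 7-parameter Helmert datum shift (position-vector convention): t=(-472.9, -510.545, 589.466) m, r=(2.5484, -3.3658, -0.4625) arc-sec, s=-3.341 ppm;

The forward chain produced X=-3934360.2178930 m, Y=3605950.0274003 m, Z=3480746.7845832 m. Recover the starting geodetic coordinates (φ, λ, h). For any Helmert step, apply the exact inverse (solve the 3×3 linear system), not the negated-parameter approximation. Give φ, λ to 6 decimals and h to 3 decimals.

φ=33.277299°, λ=137.489106°, h=275.980 m

start: X=-3934360.2179, Y=3605950.0274, Z=3480746.7846 m
→ Helmert⁻¹: X=-3933851.7586, Y=3606506.7986, Z=3480188.5795
→ Helmert⁻¹: X=-3934390.8397, Y=3606932.8317, Z=3479562.8267
→ Helmert⁻¹: X=-3934821.8829, Y=3606976.5427, Z=3479862.2283
→ geod (Bowring, a=6378137.000): φ=33.27729900°, λ=137.48910600°, h=275.9800 m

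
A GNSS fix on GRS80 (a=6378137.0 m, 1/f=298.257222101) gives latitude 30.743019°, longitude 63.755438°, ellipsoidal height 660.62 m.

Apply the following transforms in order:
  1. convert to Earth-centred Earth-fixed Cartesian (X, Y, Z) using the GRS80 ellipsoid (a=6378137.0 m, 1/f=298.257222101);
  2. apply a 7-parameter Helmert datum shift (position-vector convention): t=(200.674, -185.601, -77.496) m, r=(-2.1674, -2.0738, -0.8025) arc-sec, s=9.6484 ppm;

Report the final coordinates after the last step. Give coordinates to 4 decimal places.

start: φ=30.743019°, λ=63.755438°, h=660.620 m
→ ECEF (a=6378137.000, f=1/298.257222101): X=2426449.6574, Y=4921530.6611, Z=3241777.0284
→ Helmert 7p (PV): X=2426660.2974, Y=4921417.1689, Z=3241703.4911

X=2426660.2974 m, Y=4921417.1689 m, Z=3241703.4911 m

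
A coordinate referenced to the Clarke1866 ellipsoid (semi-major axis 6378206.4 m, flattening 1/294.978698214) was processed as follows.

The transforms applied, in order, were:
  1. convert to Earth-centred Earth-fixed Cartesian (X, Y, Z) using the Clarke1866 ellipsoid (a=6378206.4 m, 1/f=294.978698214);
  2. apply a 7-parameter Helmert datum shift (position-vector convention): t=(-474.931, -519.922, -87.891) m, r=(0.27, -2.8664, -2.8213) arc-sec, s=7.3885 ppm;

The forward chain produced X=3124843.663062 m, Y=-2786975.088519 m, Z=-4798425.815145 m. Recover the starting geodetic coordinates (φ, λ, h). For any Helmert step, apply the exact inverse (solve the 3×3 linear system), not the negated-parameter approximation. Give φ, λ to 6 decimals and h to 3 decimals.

φ=-49.084613°, λ=-41.719278°, h=2408.061 m

start: X=3124843.6631, Y=-2786975.0885, Z=-4798425.8151 m
→ Helmert⁻¹: X=3125266.9342, Y=-2786398.1124, Z=-4798342.2554
→ geod (Bowring, a=6378206.400): φ=-49.08461300°, λ=-41.71927800°, h=2408.0610 m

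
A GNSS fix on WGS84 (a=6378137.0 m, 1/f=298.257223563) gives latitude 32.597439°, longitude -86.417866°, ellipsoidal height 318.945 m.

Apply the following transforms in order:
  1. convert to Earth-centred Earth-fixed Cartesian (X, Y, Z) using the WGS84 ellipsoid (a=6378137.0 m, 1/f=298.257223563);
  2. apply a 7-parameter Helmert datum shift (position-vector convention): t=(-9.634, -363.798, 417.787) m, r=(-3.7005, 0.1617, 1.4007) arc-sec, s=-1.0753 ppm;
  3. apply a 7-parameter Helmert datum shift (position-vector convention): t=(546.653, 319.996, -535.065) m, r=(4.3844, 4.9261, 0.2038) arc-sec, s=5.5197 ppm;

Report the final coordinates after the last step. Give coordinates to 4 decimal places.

start: φ=32.597439°, λ=-86.417866°, h=318.945 m
→ ECEF (a=6378137.000, f=1/298.257223563): X=336071.6434, Y=-5368417.7973, Z=3416603.4381
→ Helmert 7p (PV): X=336100.7822, Y=-5368712.2448, Z=3417113.5999
→ Helmert 7p (PV): X=336736.2043, Y=-5368494.1855, Z=3416475.2505

X=336736.2043 m, Y=-5368494.1855 m, Z=3416475.2505 m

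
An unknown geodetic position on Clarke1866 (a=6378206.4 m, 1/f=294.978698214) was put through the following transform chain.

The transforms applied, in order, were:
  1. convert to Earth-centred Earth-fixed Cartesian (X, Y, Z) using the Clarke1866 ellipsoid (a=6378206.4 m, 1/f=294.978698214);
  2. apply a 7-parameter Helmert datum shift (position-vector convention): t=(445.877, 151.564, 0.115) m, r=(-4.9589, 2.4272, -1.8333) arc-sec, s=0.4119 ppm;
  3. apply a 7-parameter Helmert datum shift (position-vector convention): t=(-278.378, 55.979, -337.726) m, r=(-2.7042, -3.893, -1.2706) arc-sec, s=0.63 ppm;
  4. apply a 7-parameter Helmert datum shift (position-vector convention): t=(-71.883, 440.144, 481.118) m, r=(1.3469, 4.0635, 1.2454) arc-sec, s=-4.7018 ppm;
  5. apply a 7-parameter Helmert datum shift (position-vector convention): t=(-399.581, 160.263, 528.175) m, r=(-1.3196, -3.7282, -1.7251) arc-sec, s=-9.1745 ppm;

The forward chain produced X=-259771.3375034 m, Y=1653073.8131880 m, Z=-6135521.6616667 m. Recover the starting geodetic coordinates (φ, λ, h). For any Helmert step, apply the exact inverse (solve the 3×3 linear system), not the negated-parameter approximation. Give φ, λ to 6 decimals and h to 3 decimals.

start: X=-259771.3375, Y=1653073.8132, Z=-6135521.6617 m
→ Helmert⁻¹: X=-259498.8695, Y=1652965.8009, Z=-6136090.8670
→ Helmert⁻¹: X=-259297.3349, Y=1652494.9206, Z=-6136616.7370
→ Helmert⁻¹: X=-259144.7876, Y=1652516.7524, Z=-6136248.5891
→ Helmert⁻¹: X=-259533.0381, Y=1652509.7243, Z=-6136209.5019
→ geod (Bowring, a=6378206.400): φ=-74.84978500°, λ=98.92561400°, h=2054.3580 m

φ=-74.849785°, λ=98.925614°, h=2054.358 m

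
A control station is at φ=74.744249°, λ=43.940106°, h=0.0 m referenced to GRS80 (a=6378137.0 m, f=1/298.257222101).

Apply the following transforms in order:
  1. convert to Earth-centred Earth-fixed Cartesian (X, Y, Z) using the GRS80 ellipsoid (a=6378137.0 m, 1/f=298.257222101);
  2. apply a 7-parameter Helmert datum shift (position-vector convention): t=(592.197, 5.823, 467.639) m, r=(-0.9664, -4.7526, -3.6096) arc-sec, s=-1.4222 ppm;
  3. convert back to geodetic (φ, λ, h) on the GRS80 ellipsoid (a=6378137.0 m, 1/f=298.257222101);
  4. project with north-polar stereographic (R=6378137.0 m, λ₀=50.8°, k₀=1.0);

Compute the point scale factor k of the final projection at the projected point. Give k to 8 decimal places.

1.01793998

start: φ=74.744249°, λ=43.940106°, h=0.000 m
→ ECEF (a=6378137.000, f=1/298.257222101): X=1212244.6914, Y=1168204.5934, Z=6131315.8697
→ Helmert 7p (PV): X=1212714.3347, Y=1168216.2676, Z=6131797.2470
→ geod (Bowring, a=6378137.000): φ=74.74239067°, λ=43.92930325°, h=555.5399 m
→ into stereo (λ₀=50.8°): φ=74.74239067°, λ−λ₀=-6.87069675°
scale k = 1.01793998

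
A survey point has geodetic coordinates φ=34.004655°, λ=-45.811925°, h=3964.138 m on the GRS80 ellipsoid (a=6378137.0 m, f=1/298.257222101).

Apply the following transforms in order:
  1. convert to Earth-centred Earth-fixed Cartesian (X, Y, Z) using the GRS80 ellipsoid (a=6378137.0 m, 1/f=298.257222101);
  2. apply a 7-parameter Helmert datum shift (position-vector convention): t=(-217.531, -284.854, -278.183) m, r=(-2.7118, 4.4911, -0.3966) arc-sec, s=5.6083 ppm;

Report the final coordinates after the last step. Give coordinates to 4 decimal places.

X=3691447.5416 m, Y=-3797976.9805 m, Z=3548802.8773 m

start: φ=34.004655°, λ=-45.811925°, h=3964.138 m
→ ECEF (a=6378137.000, f=1/298.257222101): X=3691574.3948, Y=-3797710.3905, Z=3549091.6053
→ Helmert 7p (PV): X=3691447.5416, Y=-3797976.9805, Z=3548802.8773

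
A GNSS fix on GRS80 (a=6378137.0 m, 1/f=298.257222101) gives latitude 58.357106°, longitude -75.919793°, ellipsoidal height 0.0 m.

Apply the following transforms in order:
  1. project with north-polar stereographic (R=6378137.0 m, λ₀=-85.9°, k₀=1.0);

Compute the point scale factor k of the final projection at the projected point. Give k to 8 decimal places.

1.08030185

start: φ=58.357106°, λ=-75.919793°, h=0.000 m
→ into stereo (λ₀=-85.9°): φ=58.35710600°, λ−λ₀=9.98020700°
scale k = 1.08030185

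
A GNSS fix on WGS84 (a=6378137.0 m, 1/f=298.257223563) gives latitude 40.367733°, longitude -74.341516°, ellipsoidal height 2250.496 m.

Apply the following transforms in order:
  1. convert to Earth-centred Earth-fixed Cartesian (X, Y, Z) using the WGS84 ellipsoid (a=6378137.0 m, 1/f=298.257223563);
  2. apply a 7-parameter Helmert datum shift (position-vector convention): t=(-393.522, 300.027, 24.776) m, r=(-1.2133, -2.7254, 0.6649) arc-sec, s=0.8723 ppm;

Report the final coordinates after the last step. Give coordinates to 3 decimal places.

X=1313475.713 m, Y=-4687085.029 m, Z=4110711.483 m

start: φ=40.367733°, λ=-74.341516°, h=2250.496 m
→ ECEF (a=6378137.000, f=1/298.257223563): X=1313907.2928, Y=-4687409.3819, Z=4110638.1878
→ Helmert 7p (PV): X=1313475.7126, Y=-4687085.0285, Z=4110711.4828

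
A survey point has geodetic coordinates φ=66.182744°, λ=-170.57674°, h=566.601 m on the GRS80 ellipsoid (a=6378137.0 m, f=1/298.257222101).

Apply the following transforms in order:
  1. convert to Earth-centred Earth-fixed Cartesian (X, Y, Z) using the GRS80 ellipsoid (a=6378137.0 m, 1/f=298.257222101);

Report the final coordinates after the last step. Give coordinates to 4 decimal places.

X=-2548242.2397 m, Y=-422921.6840 m, Z=5812724.5040 m

start: φ=66.182744°, λ=-170.576740°, h=566.601 m
→ ECEF (a=6378137.000, f=1/298.257222101): X=-2548242.2397, Y=-422921.6840, Z=5812724.5040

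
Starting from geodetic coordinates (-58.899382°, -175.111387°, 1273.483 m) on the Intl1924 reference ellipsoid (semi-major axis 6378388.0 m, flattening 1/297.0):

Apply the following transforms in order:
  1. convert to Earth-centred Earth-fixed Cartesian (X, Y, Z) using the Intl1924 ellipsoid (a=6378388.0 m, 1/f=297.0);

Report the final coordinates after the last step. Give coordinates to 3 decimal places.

X=-3291499.216 m, Y=-281522.072 m, Z=-5439361.320 m

start: φ=-58.899382°, λ=-175.111387°, h=1273.483 m
→ ECEF (a=6378388.000, f=1/297.0): X=-3291499.2164, Y=-281522.0724, Z=-5439361.3199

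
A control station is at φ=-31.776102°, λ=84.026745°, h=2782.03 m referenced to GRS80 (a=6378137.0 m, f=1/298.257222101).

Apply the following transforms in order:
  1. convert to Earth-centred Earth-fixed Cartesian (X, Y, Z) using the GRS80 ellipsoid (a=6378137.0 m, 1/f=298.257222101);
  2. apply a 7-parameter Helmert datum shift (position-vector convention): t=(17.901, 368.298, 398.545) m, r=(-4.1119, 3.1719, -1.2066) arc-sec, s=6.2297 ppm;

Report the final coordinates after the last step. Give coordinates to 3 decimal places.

start: φ=-31.776102°, λ=84.026745°, h=2782.030 m
→ ECEF (a=6378137.000, f=1/298.257222101): X=565020.6759, Y=5400059.0919, Z=-3340816.4000
→ Helmert 7p (PV): X=565022.3113, Y=5400391.1257, Z=-3340555.0073

X=565022.311 m, Y=5400391.126 m, Z=-3340555.007 m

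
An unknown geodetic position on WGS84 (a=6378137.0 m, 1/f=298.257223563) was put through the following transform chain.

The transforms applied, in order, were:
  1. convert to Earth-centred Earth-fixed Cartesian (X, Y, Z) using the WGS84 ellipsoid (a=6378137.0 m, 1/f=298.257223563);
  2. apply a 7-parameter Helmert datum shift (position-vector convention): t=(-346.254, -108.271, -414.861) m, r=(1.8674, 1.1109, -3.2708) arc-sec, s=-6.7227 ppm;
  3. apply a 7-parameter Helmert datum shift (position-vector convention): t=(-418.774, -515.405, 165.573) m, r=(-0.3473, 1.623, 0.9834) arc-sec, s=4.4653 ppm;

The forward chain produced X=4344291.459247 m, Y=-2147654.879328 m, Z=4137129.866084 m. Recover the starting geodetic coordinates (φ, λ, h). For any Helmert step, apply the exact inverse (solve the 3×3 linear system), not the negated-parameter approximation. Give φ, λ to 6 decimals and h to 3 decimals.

start: X=4344291.4592, Y=-2147654.8793, Z=4137129.8661 m
→ Helmert⁻¹: X=4344648.0441, Y=-2147157.5662, Z=4136976.3911
→ Helmert⁻¹: X=4345035.2698, Y=-2146957.3707, Z=4137461.9054
→ geod (Bowring, a=6378137.000): φ=40.67734400°, λ=-26.29477700°, h=3293.8150 m

φ=40.677344°, λ=-26.294777°, h=3293.815 m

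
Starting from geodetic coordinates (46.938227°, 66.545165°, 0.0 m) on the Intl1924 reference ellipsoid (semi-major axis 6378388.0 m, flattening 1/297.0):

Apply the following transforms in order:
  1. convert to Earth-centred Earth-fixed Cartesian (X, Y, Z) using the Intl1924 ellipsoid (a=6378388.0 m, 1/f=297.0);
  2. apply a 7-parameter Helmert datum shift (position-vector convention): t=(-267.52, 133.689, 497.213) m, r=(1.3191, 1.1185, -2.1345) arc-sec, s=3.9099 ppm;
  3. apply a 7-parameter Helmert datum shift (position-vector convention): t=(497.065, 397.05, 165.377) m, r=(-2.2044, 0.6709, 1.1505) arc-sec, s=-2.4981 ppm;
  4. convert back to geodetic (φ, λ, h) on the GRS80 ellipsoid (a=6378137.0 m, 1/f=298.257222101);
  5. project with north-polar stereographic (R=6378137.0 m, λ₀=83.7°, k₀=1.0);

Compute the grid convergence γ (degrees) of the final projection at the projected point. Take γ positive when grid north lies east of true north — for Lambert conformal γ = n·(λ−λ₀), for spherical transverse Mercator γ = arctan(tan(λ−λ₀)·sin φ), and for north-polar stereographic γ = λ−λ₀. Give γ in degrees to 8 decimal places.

start: φ=46.938227°, λ=66.545165°, h=0.000 m
→ ECEF (a=6378388.000, f=1/297.0): X=1736552.7636, Y=4002422.8726, Z=4637164.1326
→ Helmert 7p (PV): X=1736358.5978, Y=4002524.5845, Z=4637695.6560
→ Helmert 7p (PV): X=1736844.0846, Y=4002970.8848, Z=4637801.0240
→ geod (Bowring, a=6378137.000): φ=46.93725261°, λ=66.54451993°, h=1090.0594 m
→ into stereo (λ₀=83.7°): φ=46.93725261°, λ−λ₀=-17.15548007°
convergence γ = -17.15548007°

-17.15548007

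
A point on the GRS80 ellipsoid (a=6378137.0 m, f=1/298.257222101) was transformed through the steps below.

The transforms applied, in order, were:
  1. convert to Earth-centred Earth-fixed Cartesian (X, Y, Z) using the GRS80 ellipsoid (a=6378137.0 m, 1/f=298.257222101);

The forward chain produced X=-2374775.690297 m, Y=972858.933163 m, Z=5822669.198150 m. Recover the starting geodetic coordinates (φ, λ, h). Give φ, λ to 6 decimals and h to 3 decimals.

start: X=-2374775.6903, Y=972858.9332, Z=5822669.1981 m
→ geod (Bowring, a=6378137.000): φ=66.35630900°, λ=157.72287800°, h=2919.1790 m

φ=66.356309°, λ=157.722878°, h=2919.179 m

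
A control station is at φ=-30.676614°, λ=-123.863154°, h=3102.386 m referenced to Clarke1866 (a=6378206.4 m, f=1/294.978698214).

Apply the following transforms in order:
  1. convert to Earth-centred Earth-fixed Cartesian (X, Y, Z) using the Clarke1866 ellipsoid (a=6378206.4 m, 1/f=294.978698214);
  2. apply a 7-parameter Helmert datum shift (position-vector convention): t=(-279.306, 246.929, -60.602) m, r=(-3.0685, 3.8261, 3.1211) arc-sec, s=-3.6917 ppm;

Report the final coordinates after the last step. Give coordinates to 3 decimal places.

start: φ=-30.676614°, λ=-123.863154°, h=3102.386 m
→ ECEF (a=6378206.400, f=1/294.978698214): X=-3060845.4087, Y=-4561352.1453, Z=-3236517.1975
→ Helmert 7p (PV): X=-3061104.4305, Y=-4561182.8401, Z=-3236441.2177

X=-3061104.430 m, Y=-4561182.840 m, Z=-3236441.218 m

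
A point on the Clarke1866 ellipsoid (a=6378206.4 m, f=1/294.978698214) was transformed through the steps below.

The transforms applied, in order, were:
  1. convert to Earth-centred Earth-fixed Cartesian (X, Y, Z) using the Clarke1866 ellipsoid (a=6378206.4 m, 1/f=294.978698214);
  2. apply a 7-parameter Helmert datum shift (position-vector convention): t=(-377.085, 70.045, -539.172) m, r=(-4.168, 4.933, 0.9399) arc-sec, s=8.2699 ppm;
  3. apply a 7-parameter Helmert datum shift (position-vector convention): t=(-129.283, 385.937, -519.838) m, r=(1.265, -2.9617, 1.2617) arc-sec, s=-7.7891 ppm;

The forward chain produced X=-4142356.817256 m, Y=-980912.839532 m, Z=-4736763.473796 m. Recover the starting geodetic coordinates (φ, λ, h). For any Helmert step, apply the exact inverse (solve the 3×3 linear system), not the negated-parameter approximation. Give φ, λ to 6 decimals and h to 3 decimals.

start: X=-4142356.8173, Y=-980912.8395, Z=-4736763.4738 m
→ Helmert⁻¹: X=-4142333.8073, Y=-981310.1285, Z=-4736215.0302
→ Helmert⁻¹: X=-4141813.6807, Y=-981257.4888, Z=-4735755.5783
→ geod (Bowring, a=6378206.400): φ=-48.24437200°, λ=-166.67151800°, h=1266.5390 m

φ=-48.244372°, λ=-166.671518°, h=1266.539 m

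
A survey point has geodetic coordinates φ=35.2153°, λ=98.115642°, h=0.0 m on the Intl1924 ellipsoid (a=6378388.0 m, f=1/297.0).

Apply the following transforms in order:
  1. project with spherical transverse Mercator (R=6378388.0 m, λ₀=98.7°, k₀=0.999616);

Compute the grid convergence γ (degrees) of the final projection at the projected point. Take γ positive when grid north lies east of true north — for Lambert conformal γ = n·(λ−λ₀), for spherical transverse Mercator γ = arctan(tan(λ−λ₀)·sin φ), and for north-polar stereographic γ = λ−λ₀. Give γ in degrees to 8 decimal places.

-0.33697813

start: φ=35.215300°, λ=98.115642°, h=0.000 m
→ into tm (λ₀=98.7°): φ=35.21530000°, λ−λ₀=-0.58435800°
convergence γ = -0.33697813°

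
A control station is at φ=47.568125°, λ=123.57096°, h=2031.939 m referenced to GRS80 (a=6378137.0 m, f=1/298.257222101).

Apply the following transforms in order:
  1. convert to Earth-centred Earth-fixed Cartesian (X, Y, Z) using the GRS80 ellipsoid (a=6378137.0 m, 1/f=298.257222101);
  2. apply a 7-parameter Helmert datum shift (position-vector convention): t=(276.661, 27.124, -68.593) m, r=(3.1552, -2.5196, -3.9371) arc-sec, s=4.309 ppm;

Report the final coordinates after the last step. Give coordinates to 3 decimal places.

start: φ=47.568125°, λ=123.570960°, h=2031.939 m
→ ECEF (a=6378137.000, f=1/298.257222101): X=-2384764.2619, Y=3593308.6630, Z=4686111.2293
→ Helmert 7p (PV): X=-2384486.5318, Y=3593325.1072, Z=4686088.6643

X=-2384486.532 m, Y=3593325.107 m, Z=4686088.664 m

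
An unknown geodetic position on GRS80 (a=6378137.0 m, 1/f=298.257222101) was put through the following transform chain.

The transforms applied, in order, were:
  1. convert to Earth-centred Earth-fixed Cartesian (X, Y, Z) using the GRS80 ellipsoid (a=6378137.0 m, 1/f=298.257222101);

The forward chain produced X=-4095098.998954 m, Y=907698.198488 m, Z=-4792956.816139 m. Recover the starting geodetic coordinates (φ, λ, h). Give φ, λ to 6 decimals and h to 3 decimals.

φ=-49.000196°, λ=167.502179°, h=3158.515 m

start: X=-4095098.9990, Y=907698.1985, Z=-4792956.8161 m
→ geod (Bowring, a=6378137.000): φ=-49.00019600°, λ=167.50217900°, h=3158.5150 m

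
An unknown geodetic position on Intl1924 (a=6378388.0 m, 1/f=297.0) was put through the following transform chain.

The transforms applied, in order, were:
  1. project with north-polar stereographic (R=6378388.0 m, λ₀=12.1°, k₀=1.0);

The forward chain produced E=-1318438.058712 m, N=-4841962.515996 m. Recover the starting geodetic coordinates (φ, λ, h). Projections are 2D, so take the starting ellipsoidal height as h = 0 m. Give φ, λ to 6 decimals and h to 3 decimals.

start: E=-1318438.0587, N=-4841962.5160 m
→ stereo⁻¹: φ=47.05267800°, λ=-3.13201800°

φ=47.052678°, λ=-3.132018°, h=0.000 m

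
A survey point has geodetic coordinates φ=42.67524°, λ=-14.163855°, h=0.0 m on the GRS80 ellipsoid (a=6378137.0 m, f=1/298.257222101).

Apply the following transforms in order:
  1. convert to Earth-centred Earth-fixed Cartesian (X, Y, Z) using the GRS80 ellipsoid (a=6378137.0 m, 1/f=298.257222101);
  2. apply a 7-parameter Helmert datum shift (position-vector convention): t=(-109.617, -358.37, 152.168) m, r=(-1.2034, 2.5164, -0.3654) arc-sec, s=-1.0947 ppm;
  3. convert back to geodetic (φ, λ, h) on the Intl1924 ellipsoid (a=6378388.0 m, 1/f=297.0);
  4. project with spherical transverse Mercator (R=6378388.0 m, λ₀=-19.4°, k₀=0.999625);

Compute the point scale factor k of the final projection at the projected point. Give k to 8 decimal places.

start: φ=42.675240°, λ=-14.163855°, h=0.000 m
→ ECEF (a=6378137.000, f=1/298.257222101): X=4553709.6471, Y=-1149209.5320, Z=4301046.7932
→ Helmert 7p (PV): X=4553645.4814, Y=-1149549.6176, Z=4301145.4031
→ geod (Bowring, a=6378388.000): φ=42.67658395°, λ=-14.16806935°, h=-126.8011 m
→ into tm (λ₀=-19.4°): φ=42.67658395°, λ−λ₀=5.23193065°
scale k = 1.00187896

1.00187896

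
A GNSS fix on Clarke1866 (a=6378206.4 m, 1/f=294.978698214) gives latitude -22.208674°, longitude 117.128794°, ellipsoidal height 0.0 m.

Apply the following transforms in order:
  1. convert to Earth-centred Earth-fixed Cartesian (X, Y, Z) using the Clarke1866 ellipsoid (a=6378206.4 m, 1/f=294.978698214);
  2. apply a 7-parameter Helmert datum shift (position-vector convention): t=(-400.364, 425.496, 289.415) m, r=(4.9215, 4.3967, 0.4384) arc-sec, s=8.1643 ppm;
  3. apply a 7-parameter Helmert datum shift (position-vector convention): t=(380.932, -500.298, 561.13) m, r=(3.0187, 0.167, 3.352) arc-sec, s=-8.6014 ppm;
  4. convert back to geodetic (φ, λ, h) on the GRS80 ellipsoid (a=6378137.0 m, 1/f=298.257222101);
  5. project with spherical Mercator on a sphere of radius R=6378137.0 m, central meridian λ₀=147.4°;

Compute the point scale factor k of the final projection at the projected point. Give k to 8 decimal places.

1.08004691

start: φ=-22.208674°, λ=117.128794°, h=0.000 m
→ ECEF (a=6378206.400, f=1/294.978698214): X=-2693950.1072, Y=5257922.6192, Z=-2395680.9932
→ Helmert 7p (PV): X=-2694434.7071, Y=5258442.4783, Z=-2395228.2575
→ Helmert 7p (PV): X=-2694117.9925, Y=5257888.2176, Z=-2394567.3867
→ geod (Bowring, a=6378137.000): φ=-22.19770589°, λ=117.13039518°, h=-342.7666 m
→ into merc (λ₀=147.4°): φ=-22.19770589°, λ−λ₀=-30.26960482°
scale k = 1.08004691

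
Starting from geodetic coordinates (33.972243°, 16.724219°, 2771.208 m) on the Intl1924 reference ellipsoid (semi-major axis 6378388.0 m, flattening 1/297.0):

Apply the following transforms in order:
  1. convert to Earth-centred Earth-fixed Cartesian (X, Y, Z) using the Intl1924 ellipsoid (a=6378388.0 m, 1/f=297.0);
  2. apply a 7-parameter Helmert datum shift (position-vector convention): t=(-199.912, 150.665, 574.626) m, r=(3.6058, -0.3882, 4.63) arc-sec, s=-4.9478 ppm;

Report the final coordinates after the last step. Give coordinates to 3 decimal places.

X=5073163.829 m, Y=1524634.759 m, Z=3546089.672 m

start: φ=33.972243°, λ=16.724219°, h=2771.208 m
→ ECEF (a=6378388.000, f=1/297.0): X=5073429.7344, Y=1524439.7347, Z=3545496.3907
→ Helmert 7p (PV): X=5073163.8286, Y=1524634.7591, Z=3546089.6719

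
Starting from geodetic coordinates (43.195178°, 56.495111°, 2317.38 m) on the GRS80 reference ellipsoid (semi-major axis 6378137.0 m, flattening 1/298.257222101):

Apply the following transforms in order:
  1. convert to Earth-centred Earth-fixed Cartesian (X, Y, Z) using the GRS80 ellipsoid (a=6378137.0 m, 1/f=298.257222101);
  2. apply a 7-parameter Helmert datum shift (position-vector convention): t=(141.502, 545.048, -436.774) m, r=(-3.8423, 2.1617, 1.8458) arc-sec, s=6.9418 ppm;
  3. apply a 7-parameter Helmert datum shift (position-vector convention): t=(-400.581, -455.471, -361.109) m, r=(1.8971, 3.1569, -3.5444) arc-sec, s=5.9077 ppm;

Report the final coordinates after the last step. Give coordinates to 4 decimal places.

start: φ=43.195178°, λ=56.495111°, h=2317.380 m
→ ECEF (a=6378137.000, f=1/298.257222101): X=2571710.8772, Y=3884711.0489, Z=4344920.8643
→ Helmert 7p (PV): X=2571881.0042, Y=3885387.0151, Z=4344414.9347
→ Helmert 7p (PV): X=2571628.8750, Y=3884870.3455, Z=4344075.8638

X=2571628.8750 m, Y=3884870.3455 m, Z=4344075.8638 m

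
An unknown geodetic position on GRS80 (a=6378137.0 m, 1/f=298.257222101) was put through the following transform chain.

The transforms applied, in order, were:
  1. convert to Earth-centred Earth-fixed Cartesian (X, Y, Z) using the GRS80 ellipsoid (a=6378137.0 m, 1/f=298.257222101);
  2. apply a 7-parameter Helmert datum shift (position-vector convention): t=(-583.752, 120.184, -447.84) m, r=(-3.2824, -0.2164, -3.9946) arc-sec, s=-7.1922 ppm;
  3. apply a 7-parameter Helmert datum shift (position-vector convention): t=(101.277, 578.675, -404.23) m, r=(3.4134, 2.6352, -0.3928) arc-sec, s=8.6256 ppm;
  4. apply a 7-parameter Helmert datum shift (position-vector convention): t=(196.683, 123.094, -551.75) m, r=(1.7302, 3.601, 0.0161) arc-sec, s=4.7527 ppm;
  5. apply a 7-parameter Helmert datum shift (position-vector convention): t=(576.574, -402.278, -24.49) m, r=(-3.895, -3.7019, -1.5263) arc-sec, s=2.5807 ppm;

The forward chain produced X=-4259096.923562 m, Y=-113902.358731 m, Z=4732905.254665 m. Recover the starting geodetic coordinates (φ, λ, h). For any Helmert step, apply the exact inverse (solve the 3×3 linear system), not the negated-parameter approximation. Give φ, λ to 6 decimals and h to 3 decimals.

φ=48.203187°, λ=-178.460303°, h=3056.941 m

start: X=-4259096.9236, Y=-113902.3587, Z=4732905.2547 m
→ Helmert⁻¹: X=-4259576.7194, Y=-113620.6829, Z=4732991.8328
→ Helmert⁻¹: X=-4259835.8031, Y=-113703.1985, Z=4733447.6708
→ Helmert⁻¹: X=-4259960.5960, Y=-114210.6630, Z=4733758.5344
→ Helmert⁻¹: X=-4259400.2944, Y=-114489.4969, Z=4734243.0708
→ geod (Bowring, a=6378137.000): φ=48.20318700°, λ=-178.46030300°, h=3056.9410 m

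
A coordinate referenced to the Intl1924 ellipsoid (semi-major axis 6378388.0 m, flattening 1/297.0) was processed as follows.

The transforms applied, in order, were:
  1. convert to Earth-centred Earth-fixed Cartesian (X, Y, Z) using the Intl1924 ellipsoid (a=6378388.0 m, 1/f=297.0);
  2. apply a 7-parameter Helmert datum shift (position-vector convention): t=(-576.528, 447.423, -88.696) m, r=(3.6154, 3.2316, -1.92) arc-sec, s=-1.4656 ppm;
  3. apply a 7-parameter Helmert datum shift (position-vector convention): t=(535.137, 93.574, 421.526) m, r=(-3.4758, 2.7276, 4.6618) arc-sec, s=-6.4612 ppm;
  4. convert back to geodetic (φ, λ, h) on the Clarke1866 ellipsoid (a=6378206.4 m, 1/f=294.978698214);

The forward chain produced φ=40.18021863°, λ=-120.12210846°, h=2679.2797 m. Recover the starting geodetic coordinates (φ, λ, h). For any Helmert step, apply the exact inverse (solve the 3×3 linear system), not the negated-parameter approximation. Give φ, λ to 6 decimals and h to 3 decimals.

start: φ=40.180219°, λ=-120.122108°, h=2679.280 m
→ ECEF (a=6378206.400, f=1/294.978698214): X=-2450003.2871, Y=-4222721.2168, Z=4094825.0529
→ Helmert⁻¹: X=-2450703.8410, Y=-4222855.6811, Z=4094326.4143
→ Helmert⁻¹: X=-2450155.7409, Y=-4223260.3334, Z=4094456.7490
→ geod (Bowring, a=6378388.000): φ=40.17323300°, λ=-120.12048100°, h=2613.9440 m

φ=40.173233°, λ=-120.120481°, h=2613.944 m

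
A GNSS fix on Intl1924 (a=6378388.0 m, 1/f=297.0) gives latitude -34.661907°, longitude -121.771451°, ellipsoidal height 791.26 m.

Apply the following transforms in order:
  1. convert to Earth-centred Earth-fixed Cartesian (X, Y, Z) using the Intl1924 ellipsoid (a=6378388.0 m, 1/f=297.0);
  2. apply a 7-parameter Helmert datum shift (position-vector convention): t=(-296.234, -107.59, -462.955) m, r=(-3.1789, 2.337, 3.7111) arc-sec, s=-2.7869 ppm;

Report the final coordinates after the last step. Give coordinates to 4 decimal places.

X=-2765981.2748 m, Y=-4465836.7564 m, Z=-3607938.0378 m

start: φ=-34.661907°, λ=-121.771451°, h=791.260 m
→ ECEF (a=6378388.000, f=1/297.0): X=-2765732.2196, Y=-4465636.2520, Z=-3607585.2958
→ Helmert 7p (PV): X=-2765981.2748, Y=-4465836.7564, Z=-3607938.0378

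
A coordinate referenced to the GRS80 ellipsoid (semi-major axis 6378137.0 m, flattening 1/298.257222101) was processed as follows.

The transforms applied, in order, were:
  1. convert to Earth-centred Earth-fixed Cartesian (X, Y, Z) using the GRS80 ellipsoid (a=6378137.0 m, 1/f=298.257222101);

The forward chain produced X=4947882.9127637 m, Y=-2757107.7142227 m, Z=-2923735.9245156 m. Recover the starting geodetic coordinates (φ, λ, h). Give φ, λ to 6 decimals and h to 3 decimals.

φ=-27.458928°, λ=-29.127854°, h=657.935 m

start: X=4947882.9128, Y=-2757107.7142, Z=-2923735.9245 m
→ geod (Bowring, a=6378137.000): φ=-27.45892800°, λ=-29.12785400°, h=657.9350 m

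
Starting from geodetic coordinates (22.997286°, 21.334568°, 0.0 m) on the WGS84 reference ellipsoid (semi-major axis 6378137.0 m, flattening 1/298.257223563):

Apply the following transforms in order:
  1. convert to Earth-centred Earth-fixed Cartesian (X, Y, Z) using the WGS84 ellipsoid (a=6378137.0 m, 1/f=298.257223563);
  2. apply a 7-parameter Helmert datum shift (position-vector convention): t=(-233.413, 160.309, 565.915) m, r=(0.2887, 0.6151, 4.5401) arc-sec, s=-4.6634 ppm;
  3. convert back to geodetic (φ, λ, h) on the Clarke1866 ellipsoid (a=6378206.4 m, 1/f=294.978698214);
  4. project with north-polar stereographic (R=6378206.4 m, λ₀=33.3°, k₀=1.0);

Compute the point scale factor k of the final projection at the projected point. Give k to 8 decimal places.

start: φ=22.997286°, λ=21.334568°, h=0.000 m
→ ECEF (a=6378137.000, f=1/298.257223563): X=5471676.4863, Y=2137121.4272, Z=2476442.6611
→ Helmert 7p (PV): X=5471377.9016, Y=2137388.7405, Z=2476983.7017
→ geod (Bowring, a=6378206.400): φ=23.00396318°, λ=21.33805628°, h=11.7455 m
→ into stereo (λ₀=33.3°): φ=23.00396318°, λ−λ₀=-11.96194372°
scale k = 1.43802666

1.43802666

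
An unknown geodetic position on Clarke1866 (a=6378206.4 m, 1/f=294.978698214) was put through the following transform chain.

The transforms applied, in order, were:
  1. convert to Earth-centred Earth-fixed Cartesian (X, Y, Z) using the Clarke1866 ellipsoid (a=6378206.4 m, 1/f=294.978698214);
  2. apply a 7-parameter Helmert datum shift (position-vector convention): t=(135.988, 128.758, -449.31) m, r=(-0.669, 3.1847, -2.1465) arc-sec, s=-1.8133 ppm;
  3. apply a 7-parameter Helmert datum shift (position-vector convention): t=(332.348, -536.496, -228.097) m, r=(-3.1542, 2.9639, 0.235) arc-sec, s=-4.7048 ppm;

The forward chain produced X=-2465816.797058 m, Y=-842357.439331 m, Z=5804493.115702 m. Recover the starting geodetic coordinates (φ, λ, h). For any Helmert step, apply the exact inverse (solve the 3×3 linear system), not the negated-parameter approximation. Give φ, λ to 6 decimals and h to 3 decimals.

φ=65.966919°, λ=-161.149388°, h=3134.765 m

start: X=-2465816.7971, Y=-842357.4393, Z=5804493.1157 m
→ Helmert⁻¹: X=-2466245.1171, Y=-841910.8596, Z=5804700.2099
→ Helmert⁻¹: X=-2466466.4444, Y=-842085.6401, Z=5805119.2333
→ geod (Bowring, a=6378206.400): φ=65.96691900°, λ=-161.14938800°, h=3134.7650 m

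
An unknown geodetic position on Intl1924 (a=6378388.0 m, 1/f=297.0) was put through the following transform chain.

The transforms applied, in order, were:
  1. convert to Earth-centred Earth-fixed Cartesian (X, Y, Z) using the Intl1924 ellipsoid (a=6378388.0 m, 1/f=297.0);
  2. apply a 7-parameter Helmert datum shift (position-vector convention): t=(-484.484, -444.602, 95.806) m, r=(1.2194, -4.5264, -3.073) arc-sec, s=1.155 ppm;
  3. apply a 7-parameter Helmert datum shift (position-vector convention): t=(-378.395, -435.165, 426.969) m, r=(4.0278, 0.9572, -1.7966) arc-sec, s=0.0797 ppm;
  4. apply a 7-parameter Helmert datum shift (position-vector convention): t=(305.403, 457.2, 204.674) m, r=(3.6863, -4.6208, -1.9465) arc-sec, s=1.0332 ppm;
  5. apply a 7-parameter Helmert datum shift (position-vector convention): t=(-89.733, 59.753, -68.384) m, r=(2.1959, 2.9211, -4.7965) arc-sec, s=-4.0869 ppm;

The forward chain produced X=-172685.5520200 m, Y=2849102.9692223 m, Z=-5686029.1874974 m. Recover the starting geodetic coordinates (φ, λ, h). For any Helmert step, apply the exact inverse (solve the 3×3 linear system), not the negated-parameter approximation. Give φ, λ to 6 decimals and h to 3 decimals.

start: X=-172685.5520, Y=2849102.9692, Z=-5686029.1875 m
→ Helmert⁻¹: X=-172582.2503, Y=2848990.3133, Z=-5686016.8161
→ Helmert⁻¹: X=-173041.7402, Y=2848426.9141, Z=-5686262.6447
→ Helmert⁻¹: X=-172661.7544, Y=2848749.3012, Z=-5686745.5902
→ Helmert⁻¹: X=-172344.3148, Y=2849154.4252, Z=-5686847.8896
→ geod (Bowring, a=6378388.000): φ=-63.50144600°, λ=93.46158300°, h=1772.3060 m

φ=-63.501446°, λ=93.461583°, h=1772.306 m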